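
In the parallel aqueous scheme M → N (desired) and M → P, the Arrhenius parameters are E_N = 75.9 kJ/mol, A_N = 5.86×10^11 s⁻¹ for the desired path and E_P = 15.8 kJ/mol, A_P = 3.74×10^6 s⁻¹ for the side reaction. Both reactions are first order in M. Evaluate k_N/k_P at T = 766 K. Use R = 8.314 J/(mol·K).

Since both paths have the same order in M, the concentration cancels and S_{N/P} = k_N/k_P = (A_N/A_P)·exp[(E_P−E_N)/(RT)].
(E_P−E_N)/(RT) = (15.8−75.9)×10³/(8.314×766) = -60100/6369 = -9.437.
k_N/k_P = (5.86×10^11/3.74×10^6)·exp(-9.437) = 1.567×10^5 × 7.972×10^-5 = 12.5.
Since E_N > E_P, raising the temperature improves selectivity toward N.

12.5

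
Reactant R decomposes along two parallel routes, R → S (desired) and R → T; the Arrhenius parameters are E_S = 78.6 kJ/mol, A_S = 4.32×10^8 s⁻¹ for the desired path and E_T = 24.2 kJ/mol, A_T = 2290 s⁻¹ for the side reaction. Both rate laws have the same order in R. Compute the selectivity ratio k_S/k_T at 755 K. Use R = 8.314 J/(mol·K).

32.5

With equal orders, S_{S/T} = k_S/k_T = (A_S/A_T)·exp[(E_T−E_S)/(RT)].
(E_T−E_S)/(RT) = (24.2−78.6)×10³/(8.314×755) = -54400/6277 = -8.666.
k_S/k_T = (4.32×10^8/2290)·exp(-8.666) = 1.886×10^5 × 1.723×10^-4 = 32.5.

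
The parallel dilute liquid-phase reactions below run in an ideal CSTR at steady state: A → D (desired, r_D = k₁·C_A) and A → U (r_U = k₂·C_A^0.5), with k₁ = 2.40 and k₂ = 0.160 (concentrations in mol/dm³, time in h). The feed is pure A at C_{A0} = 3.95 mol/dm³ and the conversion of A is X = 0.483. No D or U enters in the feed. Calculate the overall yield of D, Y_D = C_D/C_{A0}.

0.461

Exit C_A = C_{A0}(1−X) = 3.95×0.517 = 2.042 mol/dm³.
In a CSTR the entire volume is at exit conditions, so r_D = 2.40×2.042 = 4.901 and r_U = 0.160×2.042^0.5 = 0.2286.
Fraction of consumed A going to D: r_D/(r_D+r_U) = 0.9554.
C_D = 0.9554·C_{A0}·X = 0.9554×3.95×0.483 = 1.82 mol/dm³; Y_D = C_D/C_{A0} = 0.461.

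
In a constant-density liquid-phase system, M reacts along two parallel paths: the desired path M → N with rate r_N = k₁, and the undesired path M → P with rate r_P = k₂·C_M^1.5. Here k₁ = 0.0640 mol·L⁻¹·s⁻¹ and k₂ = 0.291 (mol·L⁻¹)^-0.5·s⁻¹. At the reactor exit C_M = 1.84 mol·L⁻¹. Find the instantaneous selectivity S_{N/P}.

S_{N/P} = r_N/r_P = (k₁)/(k₂·C_M^1.5) = (k₁/k₂)·C_M^-1.5.
= (0.0640) / (0.291×1.840^1.5) = 0.06400/0.7263 = 0.0881.

0.0881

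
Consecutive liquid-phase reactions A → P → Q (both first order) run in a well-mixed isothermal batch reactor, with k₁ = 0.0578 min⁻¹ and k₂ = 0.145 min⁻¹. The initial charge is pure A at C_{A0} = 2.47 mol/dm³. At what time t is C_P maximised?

Setting dC_P/dt = 0 gives t_opt = ln(k₂/k₁)/(k₂−k₁).
= ln(0.145/0.0578)/(0.145−0.0578) = ln(2.509)/0.08720 = 0.9197/0.08720 = 10.5 min.

10.5 min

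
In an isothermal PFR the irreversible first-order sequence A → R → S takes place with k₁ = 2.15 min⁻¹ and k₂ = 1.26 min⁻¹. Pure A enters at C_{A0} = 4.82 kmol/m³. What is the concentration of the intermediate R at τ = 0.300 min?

1.87 kmol/m³

Solving the coupled first-order balances gives C_R(τ) = [k₁/(k₂−k₁)]·C_{A0}·(e^(−k₁τ) − e^(−k₂τ)).
e^(−k₁τ) = e^(−2.15×0.300) = e^(−0.6450) = 0.5247; e^(−k₂τ) = e^(−0.3780) = 0.6852.
C_R = 2.15×4.82/(1.26−2.15) × (0.5247−0.6852) = (-11.64)×(-0.1606) = 1.870 kmol/m³.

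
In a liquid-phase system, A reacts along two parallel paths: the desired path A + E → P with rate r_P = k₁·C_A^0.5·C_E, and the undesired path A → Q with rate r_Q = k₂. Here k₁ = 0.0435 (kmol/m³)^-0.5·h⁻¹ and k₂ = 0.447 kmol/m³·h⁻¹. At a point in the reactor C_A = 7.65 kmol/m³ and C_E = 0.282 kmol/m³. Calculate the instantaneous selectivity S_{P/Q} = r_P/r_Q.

0.0759

S_{P/Q} = r_P/r_Q = (k₁·C_A^0.5·C_E)/(k₂) = (k₁/k₂)·C_A^0.5·C_E.
= (0.0435×7.650^0.5×0.2820) / (0.447) = 0.03393/0.4470 = 0.0759.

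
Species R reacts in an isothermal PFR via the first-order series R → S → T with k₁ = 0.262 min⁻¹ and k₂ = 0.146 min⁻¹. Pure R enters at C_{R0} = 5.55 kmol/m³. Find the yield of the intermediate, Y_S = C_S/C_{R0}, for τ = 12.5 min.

0.279

For first-order series with pure R initially, C_S(τ) = k₁C_{R0}/(k₂−k₁)·(e^(−k₁τ) − e^(−k₂τ)).
e^(−k₁τ) = e^(−0.262×12.5) = e^(−3.275) = 0.03782; e^(−k₂τ) = e^(−1.825) = 0.1612.
C_S = 0.262×5.55/(0.146−0.262) × (0.03782−0.1612) = (-12.54)×(-0.1234) = 1.547 kmol/m³.
Y_S = C_S/C_{R0} = 1.547/5.55 = 0.279.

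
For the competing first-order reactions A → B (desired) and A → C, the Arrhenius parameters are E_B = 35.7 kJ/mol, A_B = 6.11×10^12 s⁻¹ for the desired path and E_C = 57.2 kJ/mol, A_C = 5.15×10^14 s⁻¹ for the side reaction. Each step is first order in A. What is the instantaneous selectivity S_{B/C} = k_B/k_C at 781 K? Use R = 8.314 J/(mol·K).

0.325

Since both paths have the same order in A, the concentration cancels and S_{B/C} = k_B/k_C = (A_B/A_C)·exp[(E_C−E_B)/(RT)].
(E_C−E_B)/(RT) = (57.2−35.7)×10³/(8.314×781) = 21500/6493 = 3.311.
k_B/k_C = (6.11×10^12/5.15×10^14)·exp(3.311) = 0.01186 × 27.42 = 0.325.
Since E_B < E_C, lowering the temperature improves selectivity toward B.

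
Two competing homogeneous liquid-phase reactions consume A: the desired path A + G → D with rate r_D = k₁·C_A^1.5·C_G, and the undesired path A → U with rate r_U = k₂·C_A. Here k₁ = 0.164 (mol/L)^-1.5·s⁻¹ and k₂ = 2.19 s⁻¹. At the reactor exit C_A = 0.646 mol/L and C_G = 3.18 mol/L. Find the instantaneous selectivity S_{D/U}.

S_{D/U} = r_D/r_U = (k₁·C_A^1.5·C_G)/(k₂·C_A) = (k₁/k₂)·C_A^0.5·C_G.
= (0.164×0.6460^1.5×3.180) / (2.19×0.6460) = 0.2708/1.415 = 0.191.
Since the desired path is higher order in A, keeping C_A high (PFR or concentrated feed) favours D.

0.191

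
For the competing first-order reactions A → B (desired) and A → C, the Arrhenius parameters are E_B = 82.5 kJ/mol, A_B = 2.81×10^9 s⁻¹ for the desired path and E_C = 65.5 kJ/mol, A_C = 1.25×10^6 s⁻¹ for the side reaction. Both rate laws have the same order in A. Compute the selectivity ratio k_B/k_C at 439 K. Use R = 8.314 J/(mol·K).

k_B/k_C = (A_B/A_C)·exp[−(E_B−E_C)/(RT)] = (A_B/A_C)·exp[(E_C−E_B)/(RT)].
(E_C−E_B)/(RT) = (65.5−82.5)×10³/(8.314×439) = -17000/3650 = -4.658.
k_B/k_C = (2.81×10^9/1.25×10^6)·exp(-4.658) = 2248 × 0.009488 = 21.3.

21.3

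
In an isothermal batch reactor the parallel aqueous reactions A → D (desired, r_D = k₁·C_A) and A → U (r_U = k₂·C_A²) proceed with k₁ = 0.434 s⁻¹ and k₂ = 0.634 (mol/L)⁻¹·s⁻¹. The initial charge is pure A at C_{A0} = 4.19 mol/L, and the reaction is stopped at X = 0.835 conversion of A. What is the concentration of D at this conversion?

0.866 mol/L

C_A = C_{A0}(1−X) = 0.6914 mol/L.
Along a PFR/batch, dC_D/dC_A = −r_D/(r_D+r_U) = −k₁/(k₁+k₂·C_A).
Integrating from C_{A0} to C_A: C_D = (0.434/0.634)·ln[(0.434+0.634·4.19)/(0.434+0.634·0.691)] = 0.6845·ln(3.090/0.8723) = 0.8659 mol/L.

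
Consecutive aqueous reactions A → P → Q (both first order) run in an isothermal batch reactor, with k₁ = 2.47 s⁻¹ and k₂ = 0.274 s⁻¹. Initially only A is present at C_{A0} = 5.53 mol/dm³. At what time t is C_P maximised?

1.00 s

For first-order series the maximum of C_P occurs at t_opt = ln(k₂/k₁)/(k₂−k₁).
= ln(0.274/2.47)/(0.274−2.47) = ln(0.1109)/-2.196 = -2.199/-2.196 = 1.00 s.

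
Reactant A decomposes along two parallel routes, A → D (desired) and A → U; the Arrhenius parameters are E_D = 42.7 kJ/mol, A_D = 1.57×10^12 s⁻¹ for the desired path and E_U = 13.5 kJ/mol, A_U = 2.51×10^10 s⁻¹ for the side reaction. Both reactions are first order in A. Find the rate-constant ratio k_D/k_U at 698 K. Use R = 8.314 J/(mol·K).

With equal orders, S_{D/U} = k_D/k_U = (A_D/A_U)·exp[(E_U−E_D)/(RT)].
(E_U−E_D)/(RT) = (13.5−42.7)×10³/(8.314×698) = -29200/5803 = -5.032.
k_D/k_U = (1.57×10^12/2.51×10^10)·exp(-5.032) = 62.55 × 0.006528 = 0.408.
Since E_D > E_U, raising the temperature improves selectivity toward D.

0.408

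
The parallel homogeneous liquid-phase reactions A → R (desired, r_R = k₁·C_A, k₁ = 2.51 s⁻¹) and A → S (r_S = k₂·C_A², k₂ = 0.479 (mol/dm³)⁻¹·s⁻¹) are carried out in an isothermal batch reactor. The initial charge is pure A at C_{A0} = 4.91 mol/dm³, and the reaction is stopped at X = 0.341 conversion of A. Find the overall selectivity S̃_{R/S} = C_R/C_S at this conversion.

1.29

C_A = C_{A0}(1−X) = 3.236 mol/dm³.
Along a PFR/batch, dC_R/dC_A = −r_R/(r_R+r_S) = −k₁/(k₁+k₂·C_A).
Integrating from C_{A0} to C_A: C_R = (2.51/0.479)·ln[(2.51+0.479·4.91)/(2.51+0.479·3.24)] = 5.240·ln(4.862/4.060) = 0.9446 mol/dm³.
C_S = (C_{A0}−C_A)−C_R = 0.7297 mol/dm³; S̃_{R/S} = 0.9446/0.7297 = 1.29.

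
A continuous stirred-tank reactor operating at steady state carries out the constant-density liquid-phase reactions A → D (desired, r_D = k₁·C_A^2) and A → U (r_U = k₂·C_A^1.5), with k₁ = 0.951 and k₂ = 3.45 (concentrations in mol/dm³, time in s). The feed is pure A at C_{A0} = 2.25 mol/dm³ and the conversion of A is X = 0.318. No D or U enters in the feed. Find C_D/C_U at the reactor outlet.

Exit C_A = C_{A0}(1−X) = 2.25×0.682 = 1.534 mol/dm³.
A CSTR operates uniformly at the exit composition, giving r_D = 2.239 and r_U = 6.558 (each k·C_A^n at C_A = 1.534).
Overall selectivity = C_D/C_U = r_Dτ/(r_Uτ) = r_D/r_U = 0.341.

0.341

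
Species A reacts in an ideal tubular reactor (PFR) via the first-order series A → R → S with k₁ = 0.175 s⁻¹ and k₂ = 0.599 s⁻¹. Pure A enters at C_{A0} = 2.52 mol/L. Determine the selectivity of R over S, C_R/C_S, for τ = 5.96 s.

0.260

The intermediate concentration in a first-order A→B→C sequence is C_R = k₁C_{A0}(e^(−k₁τ) − e^(−k₂τ))/(k₂−k₁).
e^(−k₁τ) = e^(−0.175×5.96) = e^(−1.043) = 0.3524; e^(−k₂τ) = e^(−3.570) = 0.02815.
C_R = 0.175×2.52/(0.599−0.175) × (0.3524−0.02815) = 1.040×0.3242 = 0.3372 mol/L.
C_A = C_{A0}e^(−k₁τ) = 0.8880 mol/L, so C_S = C_{A0}−C_A−C_R = 1.295 mol/L; C_R/C_S = 0.260.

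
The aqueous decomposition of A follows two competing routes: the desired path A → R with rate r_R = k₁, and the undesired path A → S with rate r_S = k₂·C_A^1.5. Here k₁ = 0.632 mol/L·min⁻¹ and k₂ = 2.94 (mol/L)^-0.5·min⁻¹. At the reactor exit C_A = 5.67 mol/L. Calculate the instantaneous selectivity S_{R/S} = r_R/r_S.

S_{R/S} = r_R/r_S = (k₁)/(k₂·C_A^1.5) = (k₁/k₂)·C_A^-1.5.
= (0.632) / (2.94×5.670^1.5) = 0.6320/39.69 = 0.0159.

0.0159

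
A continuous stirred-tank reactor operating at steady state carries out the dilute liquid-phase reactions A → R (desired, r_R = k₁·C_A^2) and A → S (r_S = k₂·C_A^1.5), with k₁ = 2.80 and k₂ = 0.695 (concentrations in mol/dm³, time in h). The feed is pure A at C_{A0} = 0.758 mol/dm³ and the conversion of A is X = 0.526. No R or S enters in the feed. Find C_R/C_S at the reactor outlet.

2.41

Exit C_A = C_{A0}(1−X) = 0.758×0.474 = 0.3593 mol/dm³.
In a CSTR the entire volume is at exit conditions, so r_R = 2.80×0.3593^2 = 0.3615 and r_S = 0.695×0.3593^1.5 = 0.1497.
Overall selectivity = C_R/C_S = r_Rτ/(r_Sτ) = r_R/r_S = 2.41.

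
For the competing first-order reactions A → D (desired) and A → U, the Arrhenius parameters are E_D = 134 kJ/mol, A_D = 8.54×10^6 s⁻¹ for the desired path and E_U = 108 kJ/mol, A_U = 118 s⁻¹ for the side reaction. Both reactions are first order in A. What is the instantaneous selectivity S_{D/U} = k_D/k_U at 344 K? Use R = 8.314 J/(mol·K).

8.16

Since both paths have the same order in A, the concentration cancels and S_{D/U} = k_D/k_U = (A_D/A_U)·exp[(E_U−E_D)/(RT)].
(E_U−E_D)/(RT) = (108−134)×10³/(8.314×344) = -26000/2860 = -9.091.
k_D/k_U = (8.54×10^6/118)·exp(-9.091) = 72373 × 1.127×10^-4 = 8.16.
Since E_D > E_U, raising the temperature improves selectivity toward D.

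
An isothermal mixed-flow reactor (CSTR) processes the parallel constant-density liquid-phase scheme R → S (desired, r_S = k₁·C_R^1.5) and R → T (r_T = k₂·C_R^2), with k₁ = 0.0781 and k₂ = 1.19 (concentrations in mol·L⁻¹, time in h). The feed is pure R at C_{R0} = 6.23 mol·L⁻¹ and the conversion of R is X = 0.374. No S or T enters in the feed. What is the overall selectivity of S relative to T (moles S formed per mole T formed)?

0.0332

Exit C_R = C_{R0}(1−X) = 6.23×0.626 = 3.900 mol·L⁻¹.
A CSTR operates uniformly at the exit composition, giving r_S = 0.6015 and r_T = 18.10 (each k·C_R^n at C_R = 3.900).
Overall selectivity = C_S/C_T = r_Sτ/(r_Tτ) = r_S/r_T = 0.0332.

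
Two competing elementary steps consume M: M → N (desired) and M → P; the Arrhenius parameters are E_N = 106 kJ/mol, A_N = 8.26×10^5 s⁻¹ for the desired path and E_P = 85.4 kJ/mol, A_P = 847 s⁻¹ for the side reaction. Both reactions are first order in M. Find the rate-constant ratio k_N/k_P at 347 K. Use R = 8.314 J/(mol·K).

0.773

Since both paths have the same order in M, the concentration cancels and S_{N/P} = k_N/k_P = (A_N/A_P)·exp[(E_P−E_N)/(RT)].
(E_P−E_N)/(RT) = (85.4−106)×10³/(8.314×347) = -20600/2885 = -7.140.
k_N/k_P = (8.26×10^5/847)·exp(-7.140) = 975.2 × 7.924×10^-4 = 0.773.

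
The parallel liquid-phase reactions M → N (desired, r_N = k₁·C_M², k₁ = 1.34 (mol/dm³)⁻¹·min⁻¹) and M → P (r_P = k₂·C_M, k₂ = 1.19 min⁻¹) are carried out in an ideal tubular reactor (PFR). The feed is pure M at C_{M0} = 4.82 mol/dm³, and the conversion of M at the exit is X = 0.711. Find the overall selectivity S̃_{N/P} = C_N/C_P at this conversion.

C_M = C_{M0}(1−X) = 1.393 mol/dm³.
Along a PFR/batch, dC_P/dC_M = −r_P/(r_N+r_P) = −k₂/(k₂+k₁·C_M).
Integrating from C_{M0} to C_M: C_P = (1.19/1.34)·ln[(1.19+1.34·4.82)/(1.19+1.34·1.39)] = 0.8881·ln(7.649/3.057) = 0.8146 mol/dm³.
Then C_N = (C_{M0}−C_M) − C_P = 3.427 − 0.8146 = 2.612 mol/dm³.
S̃_{N/P} = C_N/C_P = 2.612/0.8146 = 3.21.

3.21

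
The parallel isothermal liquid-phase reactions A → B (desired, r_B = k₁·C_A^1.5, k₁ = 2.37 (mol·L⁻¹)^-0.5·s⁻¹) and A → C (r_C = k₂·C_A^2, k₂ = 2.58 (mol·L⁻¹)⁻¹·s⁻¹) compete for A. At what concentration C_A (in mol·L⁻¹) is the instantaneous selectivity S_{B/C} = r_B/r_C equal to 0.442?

4.32 mol·L⁻¹

S_{B/C} = (k₁/k₂)·C_A^-0.5 ⇒ C_A = (S·k₂/k₁)^(-2).
= (0.442×2.58/2.37)^(-2) = (0.4812)^(-2) = 4.32 mol·L⁻¹.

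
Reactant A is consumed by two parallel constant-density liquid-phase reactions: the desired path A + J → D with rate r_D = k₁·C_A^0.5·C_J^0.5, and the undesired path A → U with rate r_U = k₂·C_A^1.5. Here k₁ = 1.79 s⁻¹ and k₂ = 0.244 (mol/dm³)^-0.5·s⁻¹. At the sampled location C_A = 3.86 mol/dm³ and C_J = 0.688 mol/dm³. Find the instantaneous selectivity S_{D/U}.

1.58

S_{D/U} = r_D/r_U = (k₁·C_A^0.5·C_J^0.5)/(k₂·C_A^1.5) = (k₁/k₂)·C_A⁻¹·C_J^0.5.
= (1.79×3.860^0.5×0.6880^0.5) / (0.244×3.860^1.5) = 2.917/1.850 = 1.58.
The undesired path is higher order in A, so low C_A (CSTR or dilute feed) favours D.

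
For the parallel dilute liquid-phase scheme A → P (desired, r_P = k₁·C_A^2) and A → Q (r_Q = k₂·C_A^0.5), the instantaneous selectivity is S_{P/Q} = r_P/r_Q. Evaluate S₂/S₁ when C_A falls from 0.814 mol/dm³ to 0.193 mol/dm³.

S_{P/Q} = (k₁/k₂)·C_A^1.5, so S₂/S₁ = (C_{A,2}/C_{A,1})^1.5.
= (0.193/0.814)^1.5 = (0.2371)^1.5 = 0.115.
Selectivity toward P falls as C_A falls — high-concentration operation is favoured.

0.115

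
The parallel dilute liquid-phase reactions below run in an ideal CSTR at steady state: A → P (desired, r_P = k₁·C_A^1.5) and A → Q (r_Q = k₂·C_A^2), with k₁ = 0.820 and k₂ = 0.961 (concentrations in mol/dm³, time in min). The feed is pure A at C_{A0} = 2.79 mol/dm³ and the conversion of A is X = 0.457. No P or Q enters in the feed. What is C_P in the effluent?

Exit C_A = C_{A0}(1−X) = 2.79×0.543 = 1.515 mol/dm³.
Rates in a CSTR are evaluated at the outlet concentration: r_P = 0.820×1.515^1.5 = 1.529, r_Q = 0.961×1.515^2 = 2.206.
Fraction of consumed A going to P: r_P/(r_P+r_Q) = 0.4094.
C_P = 0.4094·C_{A0}·X = 0.4094×2.79×0.457 = 0.522 mol/dm³.

0.522 mol/dm³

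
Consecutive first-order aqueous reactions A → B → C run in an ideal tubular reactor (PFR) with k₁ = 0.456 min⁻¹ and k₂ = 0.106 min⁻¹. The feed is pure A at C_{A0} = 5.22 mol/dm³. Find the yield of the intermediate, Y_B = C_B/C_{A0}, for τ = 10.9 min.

0.401

Solving the coupled first-order balances gives C_B(τ) = [k₁/(k₂−k₁)]·C_{A0}·(e^(−k₁τ) − e^(−k₂τ)).
e^(−k₁τ) = e^(−0.456×10.9) = e^(−4.970) = 0.006940; e^(−k₂τ) = e^(−1.155) = 0.3149.
C_B = 0.456×5.22/(0.106−0.456) × (0.006940−0.3149) = (-6.801)×(-0.3080) = 2.095 mol/dm³.
Y_B = C_B/C_{A0} = 2.095/5.22 = 0.401.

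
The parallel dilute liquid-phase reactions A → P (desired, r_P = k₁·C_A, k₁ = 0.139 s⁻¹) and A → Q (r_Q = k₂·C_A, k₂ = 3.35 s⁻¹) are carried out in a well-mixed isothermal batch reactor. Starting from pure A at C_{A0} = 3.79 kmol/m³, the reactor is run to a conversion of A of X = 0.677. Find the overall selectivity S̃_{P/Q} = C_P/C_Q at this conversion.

C_A = C_{A0}(1−X) = 1.224 kmol/m³.
Both paths are first order in A, so the instantaneous fraction to P is constant: dC_P/d(−C_A) = k₁/(k₁+k₂) = 0.03984.
C_P = 0.03984·(C_{A0}−C_A) = 0.03984×2.566 = 0.102 kmol/m³.
C_Q = (C_{A0}−C_A)−C_P = 2.464 kmol/m³; S̃_{P/Q} = 0.1022/2.464 = 0.0415.

0.0415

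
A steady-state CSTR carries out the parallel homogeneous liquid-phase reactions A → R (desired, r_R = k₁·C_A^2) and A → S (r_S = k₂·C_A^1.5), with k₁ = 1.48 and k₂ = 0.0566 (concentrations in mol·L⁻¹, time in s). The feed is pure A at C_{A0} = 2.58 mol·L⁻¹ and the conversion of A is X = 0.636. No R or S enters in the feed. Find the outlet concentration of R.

Exit C_A = C_{A0}(1−X) = 2.58×0.364 = 0.9391 mol·L⁻¹.
In a CSTR the entire volume is at exit conditions, so r_R = 1.48×0.9391^2 = 1.305 and r_S = 0.0566×0.9391^1.5 = 0.05151.
Fraction of consumed A going to R: r_R/(r_R+r_S) = 0.9620.
C_R = 0.9620·C_{A0}·X = 0.9620×2.58×0.636 = 1.58 mol·L⁻¹.

1.58 mol·L⁻¹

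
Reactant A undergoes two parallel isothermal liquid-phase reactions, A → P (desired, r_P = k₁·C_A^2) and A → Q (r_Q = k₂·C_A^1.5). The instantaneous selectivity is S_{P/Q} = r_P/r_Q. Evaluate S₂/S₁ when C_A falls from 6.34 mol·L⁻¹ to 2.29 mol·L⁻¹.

S_{P/Q} = (k₁/k₂)·C_A^0.5, so S₂/S₁ = (C_{A,2}/C_{A,1})^0.5.
= (2.29/6.34)^0.5 = (0.3612)^0.5 = 0.601.

0.601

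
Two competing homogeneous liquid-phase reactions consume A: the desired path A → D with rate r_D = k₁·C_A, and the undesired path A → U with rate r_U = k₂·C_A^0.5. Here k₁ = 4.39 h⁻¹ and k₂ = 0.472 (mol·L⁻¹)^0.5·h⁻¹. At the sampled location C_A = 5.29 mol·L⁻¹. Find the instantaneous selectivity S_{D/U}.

21.4

S_{D/U} = r_D/r_U = (k₁·C_A)/(k₂·C_A^0.5) = (k₁/k₂)·C_A^0.5.
= (4.39×5.290) / (0.472×5.290^0.5) = 23.22/1.086 = 21.4.
Since the desired path is higher order in A, keeping C_A high (PFR or concentrated feed) favours D.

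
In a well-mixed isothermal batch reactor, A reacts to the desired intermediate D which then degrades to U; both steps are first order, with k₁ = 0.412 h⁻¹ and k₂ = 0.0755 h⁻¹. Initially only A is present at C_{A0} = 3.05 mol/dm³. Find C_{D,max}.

2.08 mol/dm³

At the optimum, C_{D,max}/C_{A0} = (k₁/k₂)^[k₂/(k₂−k₁)].
= (0.412/0.0755)^(0.0755/(0.0755−0.412)) = (5.457)^(-0.2244) = 0.6834.
C_{D,max} = 0.6834×3.05 = 2.08 mol/dm³.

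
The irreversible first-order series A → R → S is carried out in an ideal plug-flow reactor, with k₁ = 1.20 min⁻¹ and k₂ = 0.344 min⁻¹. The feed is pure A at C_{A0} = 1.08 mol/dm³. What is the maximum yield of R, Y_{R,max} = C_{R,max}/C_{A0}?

For a first-order series the maximum intermediate yield is C_{R,max}/C_{A0} = (k₁/k₂)^[k₂/(k₂−k₁)].
= (1.20/0.344)^(0.344/(0.344−1.20)) = (3.488)^(-0.4019) = 0.6053.

0.605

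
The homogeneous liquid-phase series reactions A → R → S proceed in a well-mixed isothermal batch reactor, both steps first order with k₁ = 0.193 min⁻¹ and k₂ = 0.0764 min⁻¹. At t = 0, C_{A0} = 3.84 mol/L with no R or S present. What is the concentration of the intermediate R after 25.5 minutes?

For first-order series with pure A initially, C_R(t) = k₁C_{A0}/(k₂−k₁)·(e^(−k₁t) − e^(−k₂t)).
e^(−k₁t) = e^(−0.193×25.5) = e^(−4.921) = 0.007288; e^(−k₂t) = e^(−1.948) = 0.1425.
C_R = 0.193×3.84/(0.0764−0.193) × (0.007288−0.1425) = (-6.356)×(-0.1352) = 0.8596 mol/L.

0.860 mol/L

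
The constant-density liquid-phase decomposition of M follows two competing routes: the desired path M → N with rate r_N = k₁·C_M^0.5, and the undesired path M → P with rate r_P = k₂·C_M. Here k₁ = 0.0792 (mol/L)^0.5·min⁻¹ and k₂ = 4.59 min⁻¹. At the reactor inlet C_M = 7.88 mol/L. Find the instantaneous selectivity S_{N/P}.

0.00615

S_{N/P} = r_N/r_P = (k₁·C_M^0.5)/(k₂·C_M) = (k₁/k₂)·C_M^-0.5.
= (0.0792×7.880^0.5) / (4.59×7.880) = 0.2223/36.17 = 0.00615.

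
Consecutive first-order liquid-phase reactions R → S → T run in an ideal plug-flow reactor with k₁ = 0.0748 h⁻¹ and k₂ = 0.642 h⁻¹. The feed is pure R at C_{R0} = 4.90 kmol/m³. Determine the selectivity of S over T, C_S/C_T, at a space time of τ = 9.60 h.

For first-order series with pure R initially, C_S(τ) = k₁C_{R0}/(k₂−k₁)·(e^(−k₁τ) − e^(−k₂τ)).
e^(−k₁τ) = e^(−0.0748×9.60) = e^(−0.7181) = 0.4877; e^(−k₂τ) = e^(−6.163) = 0.002106.
C_S = 0.0748×4.90/(0.642−0.0748) × (0.4877−0.002106) = 0.6462×0.4856 = 0.3138 kmol/m³.
C_R = C_{R0}e^(−k₁τ) = 2.390 kmol/m³, so C_T = C_{R0}−C_R−C_S = 2.197 kmol/m³; C_S/C_T = 0.143.

0.143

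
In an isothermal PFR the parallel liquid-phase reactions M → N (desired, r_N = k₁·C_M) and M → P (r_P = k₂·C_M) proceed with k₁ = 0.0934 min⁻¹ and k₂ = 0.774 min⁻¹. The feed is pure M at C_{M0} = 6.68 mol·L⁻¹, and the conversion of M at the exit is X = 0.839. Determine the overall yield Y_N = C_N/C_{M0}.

C_M = C_{M0}(1−X) = 1.075 mol·L⁻¹.
Both paths are first order in M, so the instantaneous fraction to N is constant: dC_N/d(−C_M) = k₁/(k₁+k₂) = 0.1077.
C_N = 0.1077·(C_{M0}−C_M) = 0.1077×5.605 = 0.603 mol·L⁻¹.
Y_N = C_N/C_{M0} = 0.6035/6.68 = 0.0903.

0.0903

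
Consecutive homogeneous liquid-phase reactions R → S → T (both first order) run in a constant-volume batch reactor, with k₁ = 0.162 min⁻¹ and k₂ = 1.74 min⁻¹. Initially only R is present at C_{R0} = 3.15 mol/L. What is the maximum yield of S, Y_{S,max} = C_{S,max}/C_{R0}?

For a first-order series the maximum intermediate yield is C_{S,max}/C_{R0} = (k₁/k₂)^[k₂/(k₂−k₁)].
= (0.162/1.74)^(1.74/(1.74−0.162)) = (0.09310)^(1.103) = 0.07297.

0.0730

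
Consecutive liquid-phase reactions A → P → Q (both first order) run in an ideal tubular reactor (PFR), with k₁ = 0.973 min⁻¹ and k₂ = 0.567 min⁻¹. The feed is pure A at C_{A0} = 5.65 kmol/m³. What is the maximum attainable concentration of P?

2.66 kmol/m³

For a first-order series the maximum intermediate yield is C_{P,max}/C_{A0} = (k₁/k₂)^[k₂/(k₂−k₁)].
= (0.973/0.567)^(0.567/(0.567−0.973)) = (1.716)^(-1.397) = 0.4704.
C_{P,max} = 0.4704×5.65 = 2.66 kmol/m³.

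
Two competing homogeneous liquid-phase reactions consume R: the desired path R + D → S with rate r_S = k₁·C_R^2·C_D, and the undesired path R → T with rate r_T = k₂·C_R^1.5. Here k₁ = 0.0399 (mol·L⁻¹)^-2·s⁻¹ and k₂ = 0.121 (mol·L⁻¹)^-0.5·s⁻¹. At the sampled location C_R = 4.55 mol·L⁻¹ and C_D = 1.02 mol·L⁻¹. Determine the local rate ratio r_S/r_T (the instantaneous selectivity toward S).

0.717

S_{S/T} = r_S/r_T = (k₁·C_R^2·C_D)/(k₂·C_R^1.5) = (k₁/k₂)·C_R^0.5·C_D.
= (0.0399×4.550^2×1.020) / (0.121×4.550^1.5) = 0.8426/1.174 = 0.717.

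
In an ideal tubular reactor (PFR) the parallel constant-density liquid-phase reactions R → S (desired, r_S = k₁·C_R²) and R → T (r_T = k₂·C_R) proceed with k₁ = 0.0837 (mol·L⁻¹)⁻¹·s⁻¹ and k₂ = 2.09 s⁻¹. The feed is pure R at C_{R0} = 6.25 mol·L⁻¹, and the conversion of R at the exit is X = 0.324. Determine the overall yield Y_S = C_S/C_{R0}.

C_R = C_{R0}(1−X) = 4.225 mol·L⁻¹.
Along a PFR/batch, dC_T/dC_R = −r_T/(r_S+r_T) = −k₂/(k₂+k₁·C_R).
Integrating from C_{R0} to C_R: C_T = (2.09/0.0837)·ln[(2.09+0.0837·6.25)/(2.09+0.0837·4.22)] = 24.97·ln(2.613/2.444) = 1.675 mol·L⁻¹.
Then C_S = (C_{R0}−C_R) − C_T = 2.025 − 1.675 = 0.3505 mol·L⁻¹.
Y_S = C_S/C_{R0} = 0.3505/6.25 = 0.0561.

0.0561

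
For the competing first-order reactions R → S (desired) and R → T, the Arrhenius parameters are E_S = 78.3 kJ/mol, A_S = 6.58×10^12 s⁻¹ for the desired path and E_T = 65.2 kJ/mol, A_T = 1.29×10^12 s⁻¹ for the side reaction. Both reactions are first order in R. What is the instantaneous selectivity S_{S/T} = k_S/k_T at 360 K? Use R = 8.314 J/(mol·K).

With equal orders, S_{S/T} = k_S/k_T = (A_S/A_T)·exp[(E_T−E_S)/(RT)].
(E_T−E_S)/(RT) = (65.2−78.3)×10³/(8.314×360) = -13100/2993 = -4.377.
k_S/k_T = (6.58×10^12/1.29×10^12)·exp(-4.377) = 5.101 × 0.01257 = 0.0641.
Since E_S > E_T, raising the temperature improves selectivity toward S.

0.0641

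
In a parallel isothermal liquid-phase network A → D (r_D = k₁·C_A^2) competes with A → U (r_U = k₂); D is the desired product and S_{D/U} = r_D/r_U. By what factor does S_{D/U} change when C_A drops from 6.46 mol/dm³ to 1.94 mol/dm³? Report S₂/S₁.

S_{D/U} = (k₁/k₂)·C_A^2, so S₂/S₁ = (C_{A,2}/C_{A,1})^2.
= (1.94/6.46)^2 = (0.3003)^2 = 0.0902.

0.0902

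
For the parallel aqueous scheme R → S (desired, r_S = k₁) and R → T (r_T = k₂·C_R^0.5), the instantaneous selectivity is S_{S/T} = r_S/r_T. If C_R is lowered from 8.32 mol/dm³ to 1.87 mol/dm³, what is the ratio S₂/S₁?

S_{S/T} = (k₁/k₂)·C_R^-0.5, so S₂/S₁ = (C_{R,2}/C_{R,1})^-0.5.
= (1.87/8.32)^(-0.5) = (0.2248)^(-0.5) = 2.11.

2.11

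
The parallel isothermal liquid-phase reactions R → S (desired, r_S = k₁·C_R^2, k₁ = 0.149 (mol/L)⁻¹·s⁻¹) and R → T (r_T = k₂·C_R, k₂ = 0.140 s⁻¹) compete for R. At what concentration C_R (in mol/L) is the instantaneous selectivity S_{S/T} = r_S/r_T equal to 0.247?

S_{S/T} = (k₁/k₂)·C_R ⇒ C_R = S·k₂/k₁.
= 0.247×0.140/0.149 = 0.232 mol/L.

0.232 mol/L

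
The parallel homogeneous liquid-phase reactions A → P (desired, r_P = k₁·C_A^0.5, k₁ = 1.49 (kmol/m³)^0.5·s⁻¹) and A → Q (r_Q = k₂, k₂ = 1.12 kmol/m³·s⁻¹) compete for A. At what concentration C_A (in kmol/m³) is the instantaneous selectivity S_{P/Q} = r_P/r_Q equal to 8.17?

S_{P/Q} = (k₁/k₂)·C_A^0.5 ⇒ C_A = (S·k₂/k₁)^(2).
= (8.17×1.12/1.49)^(2) = (6.141)^(2) = 37.7 kmol/m³.

37.7 kmol/m³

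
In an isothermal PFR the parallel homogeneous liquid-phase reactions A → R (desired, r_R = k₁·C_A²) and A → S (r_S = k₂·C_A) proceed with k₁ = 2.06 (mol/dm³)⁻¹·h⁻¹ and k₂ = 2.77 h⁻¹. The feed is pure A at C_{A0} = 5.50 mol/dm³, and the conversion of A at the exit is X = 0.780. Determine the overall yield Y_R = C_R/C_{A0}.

C_A = C_{A0}(1−X) = 1.210 mol/dm³.
Along a PFR/batch, dC_S/dC_A = −r_S/(r_R+r_S) = −k₂/(k₂+k₁·C_A).
Integrating from C_{A0} to C_A: C_S = (2.77/2.06)·ln[(2.77+2.06·5.50)/(2.77+2.06·1.21)] = 1.345·ln(14.10/5.263) = 1.325 mol/dm³.
Then C_R = (C_{A0}−C_A) − C_S = 4.290 − 1.325 = 2.965 mol/dm³.
Y_R = C_R/C_{A0} = 2.965/5.50 = 0.539.

0.539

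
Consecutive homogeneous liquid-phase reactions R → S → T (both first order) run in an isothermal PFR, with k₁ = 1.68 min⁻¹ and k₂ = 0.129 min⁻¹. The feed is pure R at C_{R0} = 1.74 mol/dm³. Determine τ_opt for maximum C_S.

1.65 min

The intermediate peaks when r₁ = r₂, i.e. k₁e^(−k₁τ) = k₂e^(−k₂τ), giving τ_opt = ln(k₂/k₁)/(k₂−k₁).
= ln(0.129/1.68)/(0.129−1.68) = ln(0.07679)/-1.551 = -2.567/-1.551 = 1.65 min.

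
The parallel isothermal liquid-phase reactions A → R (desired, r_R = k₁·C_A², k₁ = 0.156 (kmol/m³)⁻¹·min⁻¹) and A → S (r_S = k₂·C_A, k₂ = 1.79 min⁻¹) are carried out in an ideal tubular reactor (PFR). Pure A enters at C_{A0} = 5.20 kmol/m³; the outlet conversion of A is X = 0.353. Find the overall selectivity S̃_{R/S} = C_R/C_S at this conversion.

0.372

C_A = C_{A0}(1−X) = 3.364 kmol/m³.
Along a PFR/batch, dC_S/dC_A = −r_S/(r_R+r_S) = −k₂/(k₂+k₁·C_A).
Integrating from C_{A0} to C_A: C_S = (1.79/0.156)·ln[(1.79+0.156·5.20)/(1.79+0.156·3.36)] = 11.47·ln(2.601/2.315) = 1.338 kmol/m³.
Then C_R = (C_{A0}−C_A) − C_S = 1.836 − 1.338 = 0.4974 kmol/m³.
S̃_{R/S} = C_R/C_S = 0.4974/1.338 = 0.372.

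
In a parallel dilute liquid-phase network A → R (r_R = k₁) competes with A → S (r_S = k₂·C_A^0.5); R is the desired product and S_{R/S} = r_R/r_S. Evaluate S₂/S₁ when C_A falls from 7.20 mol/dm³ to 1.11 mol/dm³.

S_{R/S} = (k₁/k₂)·C_A^-0.5, so S₂/S₁ = (C_{A,2}/C_{A,1})^-0.5.
= (1.11/7.20)^(-0.5) = (0.1542)^(-0.5) = 2.55.
Selectivity toward R rises as C_A falls — low-concentration operation is favoured.

2.55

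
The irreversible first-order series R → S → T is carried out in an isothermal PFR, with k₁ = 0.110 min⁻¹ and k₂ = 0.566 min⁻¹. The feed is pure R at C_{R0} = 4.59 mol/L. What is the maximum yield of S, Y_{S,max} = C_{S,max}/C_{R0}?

For a first-order series the maximum intermediate yield is C_{S,max}/C_{R0} = (k₁/k₂)^[k₂/(k₂−k₁)].
= (0.110/0.566)^(0.566/(0.566−0.110)) = (0.1943)^(1.241) = 0.1309.

0.131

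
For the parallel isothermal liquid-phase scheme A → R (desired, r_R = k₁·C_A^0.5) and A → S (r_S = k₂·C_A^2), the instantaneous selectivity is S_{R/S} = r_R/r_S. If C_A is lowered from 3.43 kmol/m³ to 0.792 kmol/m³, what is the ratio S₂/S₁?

9.01

S_{R/S} = (k₁/k₂)·C_A^-1.5, so S₂/S₁ = (C_{A,2}/C_{A,1})^-1.5.
= (0.792/3.43)^(-1.5) = (0.2309)^(-1.5) = 9.01.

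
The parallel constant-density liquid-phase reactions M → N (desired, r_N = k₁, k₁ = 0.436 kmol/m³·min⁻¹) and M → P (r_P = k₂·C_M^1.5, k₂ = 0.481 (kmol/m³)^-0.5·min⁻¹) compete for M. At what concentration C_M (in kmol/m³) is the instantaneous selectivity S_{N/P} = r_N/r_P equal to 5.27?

0.309 kmol/m³

S_{N/P} = (k₁/k₂)·C_M^-1.5 ⇒ C_M = (S·k₂/k₁)^(1/(-1.5)).
= (5.27×0.481/0.436)^(-0.6667) = (5.814)^(-0.6667) = 0.309 kmol/m³.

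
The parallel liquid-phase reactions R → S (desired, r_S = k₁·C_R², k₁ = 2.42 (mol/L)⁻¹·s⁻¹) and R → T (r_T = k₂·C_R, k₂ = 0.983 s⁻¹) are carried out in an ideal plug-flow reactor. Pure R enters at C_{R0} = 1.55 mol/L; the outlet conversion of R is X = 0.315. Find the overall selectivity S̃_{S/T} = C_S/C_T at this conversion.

C_R = C_{R0}(1−X) = 1.062 mol/L.
Along a PFR/batch, dC_T/dC_R = −r_T/(r_S+r_T) = −k₂/(k₂+k₁·C_R).
Integrating from C_{R0} to C_R: C_T = (0.983/2.42)·ln[(0.983+2.42·1.55)/(0.983+2.42·1.06)] = 0.4062·ln(4.734/3.552) = 0.1166 mol/L.
Then C_S = (C_{R0}−C_R) − C_T = 0.4882 − 0.1166 = 0.3716 mol/L.
S̃_{S/T} = C_S/C_T = 0.3716/0.1166 = 3.19.

3.19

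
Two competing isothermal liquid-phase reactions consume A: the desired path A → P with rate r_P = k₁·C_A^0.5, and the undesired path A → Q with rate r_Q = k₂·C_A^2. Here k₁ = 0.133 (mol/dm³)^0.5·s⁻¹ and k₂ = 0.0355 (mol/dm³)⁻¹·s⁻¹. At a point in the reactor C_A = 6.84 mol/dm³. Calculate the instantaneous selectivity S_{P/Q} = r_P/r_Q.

0.209

S_{P/Q} = r_P/r_Q = (k₁·C_A^0.5)/(k₂·C_A^2) = (k₁/k₂)·C_A^-1.5.
= (0.133×6.840^0.5) / (0.0355×6.840^2) = 0.3478/1.661 = 0.209.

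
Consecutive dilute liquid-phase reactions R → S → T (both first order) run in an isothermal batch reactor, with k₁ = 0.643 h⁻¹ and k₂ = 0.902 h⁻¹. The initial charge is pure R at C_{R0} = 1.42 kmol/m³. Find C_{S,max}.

0.437 kmol/m³

For a first-order series the maximum intermediate yield is C_{S,max}/C_{R0} = (k₁/k₂)^[k₂/(k₂−k₁)].
= (0.643/0.902)^(0.902/(0.902−0.643)) = (0.7129)^(3.483) = 0.3077.
C_{S,max} = 0.3077×1.42 = 0.437 kmol/m³.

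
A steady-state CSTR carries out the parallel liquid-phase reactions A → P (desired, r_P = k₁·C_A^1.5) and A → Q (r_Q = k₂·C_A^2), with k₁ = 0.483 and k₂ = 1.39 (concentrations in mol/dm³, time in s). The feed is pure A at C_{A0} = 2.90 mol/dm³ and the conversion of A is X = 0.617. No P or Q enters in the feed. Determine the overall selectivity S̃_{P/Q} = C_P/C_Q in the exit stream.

0.330

Exit C_A = C_{A0}(1−X) = 2.90×0.383 = 1.111 mol/dm³.
In a CSTR the entire volume is at exit conditions, so r_P = 0.483×1.111^1.5 = 0.5654 and r_Q = 1.39×1.111^2 = 1.715.
Overall selectivity = C_P/C_Q = r_Pτ/(r_Qτ) = r_P/r_Q = 0.330.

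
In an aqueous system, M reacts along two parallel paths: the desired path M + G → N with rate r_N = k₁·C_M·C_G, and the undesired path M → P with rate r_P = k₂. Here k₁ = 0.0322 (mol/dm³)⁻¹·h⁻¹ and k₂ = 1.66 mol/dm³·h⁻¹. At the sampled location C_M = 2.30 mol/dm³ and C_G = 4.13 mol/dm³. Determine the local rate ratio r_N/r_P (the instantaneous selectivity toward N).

S_{N/P} = r_N/r_P = (k₁·C_M·C_G)/(k₂) = (k₁/k₂)·C_M·C_G.
= (0.0322×2.300×4.130) / (1.66) = 0.3059/1.660 = 0.184.

0.184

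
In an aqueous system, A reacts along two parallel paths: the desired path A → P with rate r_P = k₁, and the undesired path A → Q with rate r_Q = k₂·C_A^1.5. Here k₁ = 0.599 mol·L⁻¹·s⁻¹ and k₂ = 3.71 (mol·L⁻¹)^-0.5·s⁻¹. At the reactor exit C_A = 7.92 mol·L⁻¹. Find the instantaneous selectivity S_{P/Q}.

0.00724

S_{P/Q} = r_P/r_Q = (k₁)/(k₂·C_A^1.5) = (k₁/k₂)·C_A^-1.5.
= (0.599) / (3.71×7.920^1.5) = 0.5990/82.69 = 0.00724.
The undesired path is higher order in A, so low C_A (CSTR or dilute feed) favours P.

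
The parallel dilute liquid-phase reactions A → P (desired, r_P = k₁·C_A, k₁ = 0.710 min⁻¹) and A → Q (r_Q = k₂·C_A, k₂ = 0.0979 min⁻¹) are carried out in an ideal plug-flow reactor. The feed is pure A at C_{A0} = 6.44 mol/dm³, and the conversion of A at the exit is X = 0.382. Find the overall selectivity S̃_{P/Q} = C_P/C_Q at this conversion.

7.25

C_A = C_{A0}(1−X) = 3.980 mol/dm³.
Both paths are first order in A, so the instantaneous fraction to P is constant: dC_P/d(−C_A) = k₁/(k₁+k₂) = 0.8788.
C_P = 0.8788·(C_{A0}−C_A) = 0.8788×2.460 = 2.16 mol/dm³.
C_Q = (C_{A0}−C_A)−C_P = 0.2981 mol/dm³; S̃_{P/Q} = 2.162/0.2981 = 7.25.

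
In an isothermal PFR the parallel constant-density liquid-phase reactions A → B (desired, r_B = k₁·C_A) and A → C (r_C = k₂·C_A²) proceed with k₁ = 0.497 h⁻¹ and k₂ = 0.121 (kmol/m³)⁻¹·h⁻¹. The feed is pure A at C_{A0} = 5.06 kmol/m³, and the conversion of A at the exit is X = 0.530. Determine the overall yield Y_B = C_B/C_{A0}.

0.281

C_A = C_{A0}(1−X) = 2.378 kmol/m³.
Along a PFR/batch, dC_B/dC_A = −r_B/(r_B+r_C) = −k₁/(k₁+k₂·C_A).
Integrating from C_{A0} to C_A: C_B = (0.497/0.121)·ln[(0.497+0.121·5.06)/(0.497+0.121·2.38)] = 4.107·ln(1.109/0.7848) = 1.421 kmol/m³.
Y_B = C_B/C_{A0} = 1.421/5.06 = 0.281.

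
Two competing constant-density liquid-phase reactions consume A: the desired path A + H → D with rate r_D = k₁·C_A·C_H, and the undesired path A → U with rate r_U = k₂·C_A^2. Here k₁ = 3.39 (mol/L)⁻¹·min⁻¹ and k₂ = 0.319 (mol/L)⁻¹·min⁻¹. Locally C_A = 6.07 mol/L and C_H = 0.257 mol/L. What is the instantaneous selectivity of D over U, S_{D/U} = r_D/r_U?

S_{D/U} = r_D/r_U = (k₁·C_A·C_H)/(k₂·C_A^2) = (k₁/k₂)·C_A⁻¹·C_H.
= (3.39×6.070×0.2570) / (0.319×6.070^2) = 5.288/11.75 = 0.450.
The undesired path is higher order in A, so low C_A (CSTR or dilute feed) favours D.

0.450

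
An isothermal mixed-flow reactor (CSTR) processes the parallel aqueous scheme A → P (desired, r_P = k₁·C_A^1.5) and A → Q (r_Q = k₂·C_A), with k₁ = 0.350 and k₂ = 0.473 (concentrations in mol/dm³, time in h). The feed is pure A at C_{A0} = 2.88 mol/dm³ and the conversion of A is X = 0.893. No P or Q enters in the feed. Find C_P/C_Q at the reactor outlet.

Exit C_A = C_{A0}(1−X) = 2.88×0.107 = 0.3082 mol/dm³.
A CSTR operates uniformly at the exit composition, giving r_P = 0.05987 and r_Q = 0.1458 (each k·C_A^n at C_A = 0.3082).
Overall selectivity = C_P/C_Q = r_Pτ/(r_Qτ) = r_P/r_Q = 0.411.

0.411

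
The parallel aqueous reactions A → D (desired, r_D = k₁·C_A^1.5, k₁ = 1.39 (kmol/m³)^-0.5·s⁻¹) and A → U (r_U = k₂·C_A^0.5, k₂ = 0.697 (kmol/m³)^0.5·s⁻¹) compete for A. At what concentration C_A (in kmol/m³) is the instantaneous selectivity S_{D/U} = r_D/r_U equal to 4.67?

S_{D/U} = (k₁/k₂)·C_A ⇒ C_A = S·k₂/k₁.
= 4.67×0.697/1.39 = 2.34 kmol/m³.

2.34 kmol/m³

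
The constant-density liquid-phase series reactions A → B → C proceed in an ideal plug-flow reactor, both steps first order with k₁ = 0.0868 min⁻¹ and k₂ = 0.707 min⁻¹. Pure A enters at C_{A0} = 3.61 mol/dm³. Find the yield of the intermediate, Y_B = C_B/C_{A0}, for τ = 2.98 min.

Solving the coupled first-order balances gives C_B(τ) = [k₁/(k₂−k₁)]·C_{A0}·(e^(−k₁τ) − e^(−k₂τ)).
e^(−k₁τ) = e^(−0.0868×2.98) = e^(−0.2587) = 0.7721; e^(−k₂τ) = e^(−2.107) = 0.1216.
C_B = 0.0868×3.61/(0.707−0.0868) × (0.7721−0.1216) = 0.5052×0.6505 = 0.3286 mol/dm³.
Y_B = C_B/C_{A0} = 0.3286/3.61 = 0.0910.

0.0910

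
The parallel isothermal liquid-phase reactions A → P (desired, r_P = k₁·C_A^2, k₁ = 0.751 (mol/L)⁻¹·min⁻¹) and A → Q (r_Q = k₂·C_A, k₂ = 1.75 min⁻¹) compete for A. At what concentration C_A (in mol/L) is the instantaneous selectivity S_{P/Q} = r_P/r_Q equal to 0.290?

S_{P/Q} = (k₁/k₂)·C_A ⇒ C_A = S·k₂/k₁.
= 0.290×1.75/0.751 = 0.676 mol/L.

0.676 mol/L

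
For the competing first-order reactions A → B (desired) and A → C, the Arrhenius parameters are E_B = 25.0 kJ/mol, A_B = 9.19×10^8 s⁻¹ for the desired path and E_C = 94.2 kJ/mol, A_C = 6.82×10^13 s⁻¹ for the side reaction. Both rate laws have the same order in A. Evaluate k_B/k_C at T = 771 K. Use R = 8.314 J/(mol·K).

k_B/k_C = (A_B/A_C)·exp[−(E_B−E_C)/(RT)] = (A_B/A_C)·exp[(E_C−E_B)/(RT)].
(E_C−E_B)/(RT) = (94.2−25.0)×10³/(8.314×771) = 69200/6410 = 10.80.
k_B/k_C = (9.19×10^8/6.82×10^13)·exp(10.80) = 1.348×10^-5 × 48799 = 0.658.

0.658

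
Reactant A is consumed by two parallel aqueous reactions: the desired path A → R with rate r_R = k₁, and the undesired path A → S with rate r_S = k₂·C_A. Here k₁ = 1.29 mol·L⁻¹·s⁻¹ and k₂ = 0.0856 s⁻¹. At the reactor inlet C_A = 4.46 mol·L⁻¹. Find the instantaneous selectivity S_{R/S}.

S_{R/S} = r_R/r_S = (k₁)/(k₂·C_A) = (k₁/k₂)·C_A⁻¹.
= (1.29) / (0.0856×4.460) = 1.290/0.3818 = 3.38.

3.38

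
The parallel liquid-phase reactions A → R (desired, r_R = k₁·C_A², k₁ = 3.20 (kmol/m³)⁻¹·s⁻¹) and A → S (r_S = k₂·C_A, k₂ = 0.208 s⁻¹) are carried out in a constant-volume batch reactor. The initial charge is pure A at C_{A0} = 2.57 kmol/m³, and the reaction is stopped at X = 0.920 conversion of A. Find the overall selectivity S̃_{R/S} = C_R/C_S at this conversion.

15.0

C_A = C_{A0}(1−X) = 0.2056 kmol/m³.
Along a PFR/batch, dC_S/dC_A = −r_S/(r_R+r_S) = −k₂/(k₂+k₁·C_A).
Integrating from C_{A0} to C_A: C_S = (0.208/3.20)·ln[(0.208+3.20·2.57)/(0.208+3.20·0.206)] = 0.06500·ln(8.432/0.8659) = 0.1479 kmol/m³.
Then C_R = (C_{A0}−C_A) − C_S = 2.364 − 0.1479 = 2.216 kmol/m³.
S̃_{R/S} = C_R/C_S = 2.216/0.1479 = 15.0.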